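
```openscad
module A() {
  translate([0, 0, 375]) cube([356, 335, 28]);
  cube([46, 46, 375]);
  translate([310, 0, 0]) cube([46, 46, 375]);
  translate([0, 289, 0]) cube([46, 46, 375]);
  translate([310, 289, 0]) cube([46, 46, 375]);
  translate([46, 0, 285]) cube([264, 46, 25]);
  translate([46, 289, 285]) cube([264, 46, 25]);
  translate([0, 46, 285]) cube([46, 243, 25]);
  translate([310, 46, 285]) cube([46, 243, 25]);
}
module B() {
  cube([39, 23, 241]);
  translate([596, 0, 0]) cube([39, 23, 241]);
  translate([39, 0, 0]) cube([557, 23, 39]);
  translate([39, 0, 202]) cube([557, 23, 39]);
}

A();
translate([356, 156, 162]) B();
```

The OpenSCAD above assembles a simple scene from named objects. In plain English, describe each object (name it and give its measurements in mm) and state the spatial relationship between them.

A is a four-legged stool. The seat is 356×335 mm, 28 mm thick, top at z = 403 mm. It stands on four square legs, each 46×46 mm in cross-section, from z = 0 to the seat underside, each flush with a corner of the seat. Four stretchers, 46 mm wide and 25 mm tall, connect adjacent legs with their undersides at z = 285 mm, each running between the inner faces of the legs it joins and aligned with the legs' outer faces on the other axis.

B is a rectangular picture frame lying in the x–z plane (depth along y). The opening is 557 mm wide (x) by 163 mm tall (z), surrounded by a border 39 mm wide on all four sides. The frame is 23 mm deep and is made of two full-height vertical stiles with two horizontal rails fitted between them.

The picture frame is beside the stool with their tops flush at z = 403.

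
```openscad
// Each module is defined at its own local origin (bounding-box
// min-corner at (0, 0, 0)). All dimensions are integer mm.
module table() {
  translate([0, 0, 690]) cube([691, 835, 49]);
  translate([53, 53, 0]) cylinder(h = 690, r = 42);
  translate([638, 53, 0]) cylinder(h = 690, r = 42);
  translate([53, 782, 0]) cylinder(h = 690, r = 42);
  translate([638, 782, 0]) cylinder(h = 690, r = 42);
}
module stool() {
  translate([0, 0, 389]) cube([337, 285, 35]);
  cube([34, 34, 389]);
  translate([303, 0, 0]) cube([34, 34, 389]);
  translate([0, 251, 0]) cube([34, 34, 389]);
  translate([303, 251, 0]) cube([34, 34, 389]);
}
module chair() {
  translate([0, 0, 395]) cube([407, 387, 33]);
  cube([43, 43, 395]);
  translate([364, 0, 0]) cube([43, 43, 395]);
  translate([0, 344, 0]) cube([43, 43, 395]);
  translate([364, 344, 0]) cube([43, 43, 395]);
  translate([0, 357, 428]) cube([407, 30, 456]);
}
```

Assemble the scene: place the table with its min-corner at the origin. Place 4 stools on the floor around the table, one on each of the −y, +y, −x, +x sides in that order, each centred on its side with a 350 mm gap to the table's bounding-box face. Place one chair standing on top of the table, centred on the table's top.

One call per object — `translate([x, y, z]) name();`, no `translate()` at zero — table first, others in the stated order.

table();
translate([177, -635, 0]) stool();
translate([177, 1185, 0]) stool();
translate([-687, 275, 0]) stool();
translate([1041, 275, 0]) stool();
translate([142, 224, 739]) chair();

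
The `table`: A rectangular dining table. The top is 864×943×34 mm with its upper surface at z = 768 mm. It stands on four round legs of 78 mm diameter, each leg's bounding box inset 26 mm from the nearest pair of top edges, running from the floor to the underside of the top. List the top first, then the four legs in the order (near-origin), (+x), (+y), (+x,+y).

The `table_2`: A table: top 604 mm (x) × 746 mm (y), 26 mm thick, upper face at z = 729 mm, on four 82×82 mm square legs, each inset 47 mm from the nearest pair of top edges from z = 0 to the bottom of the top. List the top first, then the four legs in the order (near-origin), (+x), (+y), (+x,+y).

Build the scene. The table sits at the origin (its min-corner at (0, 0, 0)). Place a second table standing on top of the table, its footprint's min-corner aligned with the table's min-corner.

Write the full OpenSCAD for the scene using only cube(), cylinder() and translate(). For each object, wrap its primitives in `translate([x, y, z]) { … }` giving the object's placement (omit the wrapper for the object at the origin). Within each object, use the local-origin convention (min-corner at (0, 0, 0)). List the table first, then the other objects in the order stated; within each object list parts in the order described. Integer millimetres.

translate([0, 0, 734]) cube([864, 943, 34]);
translate([65, 65, 0]) cylinder(h = 734, r = 39);
translate([799, 65, 0]) cylinder(h = 734, r = 39);
translate([65, 878, 0]) cylinder(h = 734, r = 39);
translate([799, 878, 0]) cylinder(h = 734, r = 39);
translate([0, 0, 768]) {
  translate([0, 0, 703]) cube([604, 746, 26]);
  translate([47, 47, 0]) cube([82, 82, 703]);
  translate([475, 47, 0]) cube([82, 82, 703]);
  translate([47, 617, 0]) cube([82, 82, 703]);
  translate([475, 617, 0]) cube([82, 82, 703]);
}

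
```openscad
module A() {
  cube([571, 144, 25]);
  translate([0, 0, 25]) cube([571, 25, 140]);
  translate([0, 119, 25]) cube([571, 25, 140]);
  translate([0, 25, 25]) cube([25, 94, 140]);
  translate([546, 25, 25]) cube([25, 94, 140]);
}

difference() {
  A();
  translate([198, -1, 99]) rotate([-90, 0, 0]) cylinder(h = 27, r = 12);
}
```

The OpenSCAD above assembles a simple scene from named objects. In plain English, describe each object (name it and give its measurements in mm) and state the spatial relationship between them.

A is an open storage box with external size 571×144×165 mm and wall thickness 25 mm (the base is also 25 mm thick). The base covers the whole footprint; the four walls stand on the base, with the y-facing walls full-width and the x-facing walls fitting between their inner faces.

The open box has a circular hole of radius 12 mm through its front wall, centred at (x = 198, z = 99).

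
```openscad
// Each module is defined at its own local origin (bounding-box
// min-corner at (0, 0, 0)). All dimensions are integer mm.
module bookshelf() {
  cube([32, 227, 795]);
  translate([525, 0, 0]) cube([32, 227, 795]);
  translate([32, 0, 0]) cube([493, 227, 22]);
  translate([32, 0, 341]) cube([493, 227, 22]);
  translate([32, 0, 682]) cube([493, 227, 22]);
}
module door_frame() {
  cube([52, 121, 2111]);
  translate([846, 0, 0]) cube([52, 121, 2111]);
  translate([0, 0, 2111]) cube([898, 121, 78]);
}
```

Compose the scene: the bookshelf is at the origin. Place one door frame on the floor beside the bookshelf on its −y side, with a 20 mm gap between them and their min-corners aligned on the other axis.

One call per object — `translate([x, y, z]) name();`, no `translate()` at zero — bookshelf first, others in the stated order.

bookshelf();
translate([0, -141, 0]) door_frame();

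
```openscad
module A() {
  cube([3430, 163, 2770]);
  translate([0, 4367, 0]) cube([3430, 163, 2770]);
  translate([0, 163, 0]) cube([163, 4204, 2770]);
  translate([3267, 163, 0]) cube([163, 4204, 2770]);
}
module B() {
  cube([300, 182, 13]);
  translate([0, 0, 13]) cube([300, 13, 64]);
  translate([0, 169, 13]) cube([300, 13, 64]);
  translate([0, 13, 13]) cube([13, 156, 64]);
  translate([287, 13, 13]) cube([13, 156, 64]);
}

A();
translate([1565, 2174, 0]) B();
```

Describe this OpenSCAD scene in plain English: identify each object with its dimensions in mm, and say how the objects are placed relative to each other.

A is a box-shaped house frame (walls only): outside footprint 3430×4530 mm, wall height 2770 mm, wall thickness 163 mm. The two y-facing walls run the full x-width; the two x-facing walls fit between the inner faces of the y-facing walls.

B is an open storage box with external size 300×182×77 mm and wall thickness 13 mm (the base is also 13 mm thick). The base covers the whole footprint; the four walls stand on the base, with the y-facing walls full-width and the x-facing walls fitting between their inner faces.

The open box sits inside the house frame, centred.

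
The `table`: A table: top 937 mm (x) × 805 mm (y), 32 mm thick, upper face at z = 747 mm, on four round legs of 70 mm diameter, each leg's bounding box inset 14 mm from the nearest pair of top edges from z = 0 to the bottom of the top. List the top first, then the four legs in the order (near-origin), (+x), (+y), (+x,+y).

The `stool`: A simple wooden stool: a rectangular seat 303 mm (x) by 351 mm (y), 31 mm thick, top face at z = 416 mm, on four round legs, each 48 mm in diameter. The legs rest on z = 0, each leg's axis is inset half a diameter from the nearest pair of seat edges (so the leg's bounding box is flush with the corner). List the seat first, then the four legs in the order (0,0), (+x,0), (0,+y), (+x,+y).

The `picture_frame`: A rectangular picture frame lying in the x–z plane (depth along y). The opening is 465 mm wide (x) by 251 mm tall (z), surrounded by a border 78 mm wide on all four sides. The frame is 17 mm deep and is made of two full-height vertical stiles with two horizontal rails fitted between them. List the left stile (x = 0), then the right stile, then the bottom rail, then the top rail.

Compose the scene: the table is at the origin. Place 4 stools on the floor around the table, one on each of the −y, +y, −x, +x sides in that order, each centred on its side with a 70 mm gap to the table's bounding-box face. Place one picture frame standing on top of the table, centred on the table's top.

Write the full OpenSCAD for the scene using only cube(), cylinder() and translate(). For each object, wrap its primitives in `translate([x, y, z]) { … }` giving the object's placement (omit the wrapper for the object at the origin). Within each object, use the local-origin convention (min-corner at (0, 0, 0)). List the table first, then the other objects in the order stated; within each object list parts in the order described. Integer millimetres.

translate([0, 0, 715]) cube([937, 805, 32]);
translate([49, 49, 0]) cylinder(h = 715, r = 35);
translate([888, 49, 0]) cylinder(h = 715, r = 35);
translate([49, 756, 0]) cylinder(h = 715, r = 35);
translate([888, 756, 0]) cylinder(h = 715, r = 35);
translate([317, -421, 0]) {
  translate([0, 0, 385]) cube([303, 351, 31]);
  translate([24, 24, 0]) cylinder(h = 385, r = 24);
  translate([279, 24, 0]) cylinder(h = 385, r = 24);
  translate([24, 327, 0]) cylinder(h = 385, r = 24);
  translate([279, 327, 0]) cylinder(h = 385, r = 24);
}
translate([317, 875, 0]) {
  translate([0, 0, 385]) cube([303, 351, 31]);
  translate([24, 24, 0]) cylinder(h = 385, r = 24);
  translate([279, 24, 0]) cylinder(h = 385, r = 24);
  translate([24, 327, 0]) cylinder(h = 385, r = 24);
  translate([279, 327, 0]) cylinder(h = 385, r = 24);
}
translate([-373, 227, 0]) {
  translate([0, 0, 385]) cube([303, 351, 31]);
  translate([24, 24, 0]) cylinder(h = 385, r = 24);
  translate([279, 24, 0]) cylinder(h = 385, r = 24);
  translate([24, 327, 0]) cylinder(h = 385, r = 24);
  translate([279, 327, 0]) cylinder(h = 385, r = 24);
}
translate([1007, 227, 0]) {
  translate([0, 0, 385]) cube([303, 351, 31]);
  translate([24, 24, 0]) cylinder(h = 385, r = 24);
  translate([279, 24, 0]) cylinder(h = 385, r = 24);
  translate([24, 327, 0]) cylinder(h = 385, r = 24);
  translate([279, 327, 0]) cylinder(h = 385, r = 24);
}
translate([158, 394, 747]) {
  cube([78, 17, 407]);
  translate([543, 0, 0]) cube([78, 17, 407]);
  translate([78, 0, 0]) cube([465, 17, 78]);
  translate([78, 0, 329]) cube([465, 17, 78]);
}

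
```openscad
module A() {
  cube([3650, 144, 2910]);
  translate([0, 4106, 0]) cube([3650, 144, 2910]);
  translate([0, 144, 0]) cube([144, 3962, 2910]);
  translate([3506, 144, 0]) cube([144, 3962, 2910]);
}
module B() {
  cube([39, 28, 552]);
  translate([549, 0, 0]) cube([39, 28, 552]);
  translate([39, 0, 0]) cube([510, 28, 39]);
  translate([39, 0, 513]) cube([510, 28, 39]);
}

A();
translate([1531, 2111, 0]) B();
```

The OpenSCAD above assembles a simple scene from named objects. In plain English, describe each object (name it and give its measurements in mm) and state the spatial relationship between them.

A is the wall frame of a small rectangular building: four walls, each 2910 mm tall and 144 mm thick, enclosing a footprint 3650 mm (x) by 4250 mm (y) outside-to-outside, with no floor or roof. The front and back walls (the −y and +y sides) span the full width; the two side walls fit between them.

B is a rectangular picture frame lying in the x–z plane (depth along y). The opening is 510 mm wide (x) by 474 mm tall (z), surrounded by a border 39 mm wide on all four sides. The frame is 28 mm deep and is made of two full-height vertical stiles with two horizontal rails fitted between them.

The picture frame sits inside the house frame, centred.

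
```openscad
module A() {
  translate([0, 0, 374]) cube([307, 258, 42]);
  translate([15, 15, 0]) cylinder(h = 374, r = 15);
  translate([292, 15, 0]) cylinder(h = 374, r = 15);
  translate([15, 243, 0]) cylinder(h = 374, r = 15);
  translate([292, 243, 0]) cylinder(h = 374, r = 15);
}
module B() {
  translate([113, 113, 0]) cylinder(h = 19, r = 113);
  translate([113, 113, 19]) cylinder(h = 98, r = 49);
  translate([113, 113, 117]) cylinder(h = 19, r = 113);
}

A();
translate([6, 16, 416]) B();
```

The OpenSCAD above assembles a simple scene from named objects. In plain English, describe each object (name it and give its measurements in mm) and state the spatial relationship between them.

A is a four-legged stool. The seat is a 307×258×42 mm slab whose top surface is at z = 416 mm; four round legs, each 30 mm in diameter, run from the floor (z = 0) to the underside of the seat, each leg's axis is inset half a diameter from the nearest pair of seat edges (so the leg's bounding box is flush with the corner).

B is a spool: two coaxial disc flanges of radius 113 mm and thickness 19 mm, joined by a core cylinder of radius 49 mm and height 98 mm. The lower flange rests on z = 0 and the three cylinders share a vertical axis.

The spool is on top of the stool.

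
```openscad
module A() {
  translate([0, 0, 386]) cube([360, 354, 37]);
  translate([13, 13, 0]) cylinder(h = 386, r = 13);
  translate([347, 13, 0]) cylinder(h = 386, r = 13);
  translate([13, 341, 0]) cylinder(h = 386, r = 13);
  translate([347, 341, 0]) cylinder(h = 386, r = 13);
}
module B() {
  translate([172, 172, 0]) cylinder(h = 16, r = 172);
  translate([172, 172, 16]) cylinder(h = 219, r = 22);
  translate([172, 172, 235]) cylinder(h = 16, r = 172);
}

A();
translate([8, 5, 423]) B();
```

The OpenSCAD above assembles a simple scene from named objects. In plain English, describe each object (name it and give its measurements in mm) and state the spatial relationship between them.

A is a four-legged stool. The seat is 360×354 mm, 37 mm thick, top at z = 423 mm. It stands on four round legs, each 26 mm in diameter, from z = 0 to the seat underside, each leg's axis is inset half a diameter from the nearest pair of seat edges (so the leg's bounding box is flush with the corner).

B is a spool: two coaxial disc flanges of radius 172 mm and thickness 16 mm, joined by a core cylinder of radius 22 mm and height 219 mm. The lower flange rests on z = 0 and the three cylinders share a vertical axis.

The spool is on top of the stool, centred.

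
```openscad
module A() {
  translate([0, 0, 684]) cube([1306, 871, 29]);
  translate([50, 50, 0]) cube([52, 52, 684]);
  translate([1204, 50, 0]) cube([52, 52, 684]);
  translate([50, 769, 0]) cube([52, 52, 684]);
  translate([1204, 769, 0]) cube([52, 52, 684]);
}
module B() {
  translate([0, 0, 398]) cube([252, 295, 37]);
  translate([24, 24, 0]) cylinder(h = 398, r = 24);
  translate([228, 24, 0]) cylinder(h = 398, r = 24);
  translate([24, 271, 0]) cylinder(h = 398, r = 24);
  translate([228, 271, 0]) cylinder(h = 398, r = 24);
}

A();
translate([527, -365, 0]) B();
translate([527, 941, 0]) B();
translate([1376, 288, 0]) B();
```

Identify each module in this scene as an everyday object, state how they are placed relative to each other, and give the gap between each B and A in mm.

A is a table. B is a stool. Three stools sit around the table at the −y, +y, +x sides. The gap between each stool and the table is 70 mm.

Each stool's nearest face is 70 mm from the table's bounding box.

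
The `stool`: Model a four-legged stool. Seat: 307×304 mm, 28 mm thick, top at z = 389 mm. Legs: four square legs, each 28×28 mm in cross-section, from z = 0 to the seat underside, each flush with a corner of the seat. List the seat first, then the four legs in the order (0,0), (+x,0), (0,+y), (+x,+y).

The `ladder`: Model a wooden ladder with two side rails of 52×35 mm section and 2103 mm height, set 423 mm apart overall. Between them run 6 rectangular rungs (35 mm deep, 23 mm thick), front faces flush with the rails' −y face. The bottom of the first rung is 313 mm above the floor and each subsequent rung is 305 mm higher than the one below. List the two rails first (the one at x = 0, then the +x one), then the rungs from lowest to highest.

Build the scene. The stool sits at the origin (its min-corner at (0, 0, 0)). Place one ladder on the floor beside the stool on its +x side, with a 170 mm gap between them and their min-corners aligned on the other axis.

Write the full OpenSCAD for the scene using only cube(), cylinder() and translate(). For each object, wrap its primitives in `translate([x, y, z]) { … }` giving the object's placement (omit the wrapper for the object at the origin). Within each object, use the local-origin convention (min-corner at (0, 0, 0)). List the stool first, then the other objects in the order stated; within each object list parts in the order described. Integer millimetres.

translate([0, 0, 361]) cube([307, 304, 28]);
cube([28, 28, 361]);
translate([279, 0, 0]) cube([28, 28, 361]);
translate([0, 276, 0]) cube([28, 28, 361]);
translate([279, 276, 0]) cube([28, 28, 361]);
translate([477, 0, 0]) {
  cube([52, 35, 2103]);
  translate([371, 0, 0]) cube([52, 35, 2103]);
  translate([52, 0, 313]) cube([319, 35, 23]);
  translate([52, 0, 618]) cube([319, 35, 23]);
  translate([52, 0, 923]) cube([319, 35, 23]);
  translate([52, 0, 1228]) cube([319, 35, 23]);
  translate([52, 0, 1533]) cube([319, 35, 23]);
  translate([52, 0, 1838]) cube([319, 35, 23]);
}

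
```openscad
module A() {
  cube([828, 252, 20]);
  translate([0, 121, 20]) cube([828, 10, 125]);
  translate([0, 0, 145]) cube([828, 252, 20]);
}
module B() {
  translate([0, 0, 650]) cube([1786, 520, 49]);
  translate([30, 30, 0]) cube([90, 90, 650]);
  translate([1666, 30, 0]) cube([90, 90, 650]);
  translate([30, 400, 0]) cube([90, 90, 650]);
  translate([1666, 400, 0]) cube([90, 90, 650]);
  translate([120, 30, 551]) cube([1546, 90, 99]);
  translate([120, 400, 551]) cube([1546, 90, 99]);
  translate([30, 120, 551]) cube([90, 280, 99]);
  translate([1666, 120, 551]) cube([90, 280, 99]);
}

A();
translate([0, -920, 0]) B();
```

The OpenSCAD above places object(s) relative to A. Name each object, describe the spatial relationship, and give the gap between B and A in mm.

A is an I-beam. B is a table. The table is on the floor beside the I-beam on its −y side. The gap between the table and the I-beam is 400 mm.

The table's nearest face is 400 mm from the I-beam's −y face.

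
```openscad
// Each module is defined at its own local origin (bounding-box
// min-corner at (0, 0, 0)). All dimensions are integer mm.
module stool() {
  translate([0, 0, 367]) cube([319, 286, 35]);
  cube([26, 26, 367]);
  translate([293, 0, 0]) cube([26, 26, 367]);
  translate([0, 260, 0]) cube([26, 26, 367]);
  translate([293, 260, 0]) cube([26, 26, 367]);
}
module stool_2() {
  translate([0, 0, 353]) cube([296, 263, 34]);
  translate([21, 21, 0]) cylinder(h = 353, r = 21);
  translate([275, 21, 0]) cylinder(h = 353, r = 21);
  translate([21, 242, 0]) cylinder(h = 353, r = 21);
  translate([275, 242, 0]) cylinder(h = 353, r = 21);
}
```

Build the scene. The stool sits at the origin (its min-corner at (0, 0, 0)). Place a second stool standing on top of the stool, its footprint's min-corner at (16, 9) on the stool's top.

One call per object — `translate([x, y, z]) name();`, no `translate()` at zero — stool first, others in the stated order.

stool();
translate([16, 9, 402]) stool_2();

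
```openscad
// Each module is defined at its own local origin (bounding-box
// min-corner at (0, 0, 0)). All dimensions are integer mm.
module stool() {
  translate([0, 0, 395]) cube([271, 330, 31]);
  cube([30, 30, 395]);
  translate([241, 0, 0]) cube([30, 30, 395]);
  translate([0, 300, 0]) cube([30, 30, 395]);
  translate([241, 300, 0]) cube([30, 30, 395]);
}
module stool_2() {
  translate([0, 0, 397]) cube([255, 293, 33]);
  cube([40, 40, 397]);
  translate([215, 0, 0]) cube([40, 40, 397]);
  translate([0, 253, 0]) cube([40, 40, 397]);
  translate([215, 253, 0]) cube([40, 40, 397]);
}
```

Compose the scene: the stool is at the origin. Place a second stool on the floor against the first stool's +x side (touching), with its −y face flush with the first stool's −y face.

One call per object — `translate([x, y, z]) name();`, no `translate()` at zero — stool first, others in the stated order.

stool();
translate([271, 0, 0]) stool_2();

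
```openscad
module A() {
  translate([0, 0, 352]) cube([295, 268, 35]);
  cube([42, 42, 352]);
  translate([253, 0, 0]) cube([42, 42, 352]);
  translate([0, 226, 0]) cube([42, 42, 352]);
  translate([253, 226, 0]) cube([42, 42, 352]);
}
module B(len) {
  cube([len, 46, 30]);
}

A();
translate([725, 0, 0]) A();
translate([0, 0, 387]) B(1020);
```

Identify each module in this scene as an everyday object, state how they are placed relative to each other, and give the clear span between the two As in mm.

Second stool starts at x = 725; first ends at x = 295; clear span = 725 − 295 = 430 mm.

A is a stool. B is a beam. A beam spans the tops of two stools. The clear span between the two stools is 430 mm.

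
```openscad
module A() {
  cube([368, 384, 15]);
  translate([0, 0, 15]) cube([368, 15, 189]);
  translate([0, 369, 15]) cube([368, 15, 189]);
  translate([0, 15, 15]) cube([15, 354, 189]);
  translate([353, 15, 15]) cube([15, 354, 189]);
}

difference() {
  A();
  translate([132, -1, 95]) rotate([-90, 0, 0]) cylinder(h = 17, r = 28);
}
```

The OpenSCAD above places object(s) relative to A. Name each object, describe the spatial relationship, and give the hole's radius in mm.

A is an open box. The open box has a circular hole through its front wall. The hole's radius is 28 mm.

The subtracted cylinder has r = 28 mm.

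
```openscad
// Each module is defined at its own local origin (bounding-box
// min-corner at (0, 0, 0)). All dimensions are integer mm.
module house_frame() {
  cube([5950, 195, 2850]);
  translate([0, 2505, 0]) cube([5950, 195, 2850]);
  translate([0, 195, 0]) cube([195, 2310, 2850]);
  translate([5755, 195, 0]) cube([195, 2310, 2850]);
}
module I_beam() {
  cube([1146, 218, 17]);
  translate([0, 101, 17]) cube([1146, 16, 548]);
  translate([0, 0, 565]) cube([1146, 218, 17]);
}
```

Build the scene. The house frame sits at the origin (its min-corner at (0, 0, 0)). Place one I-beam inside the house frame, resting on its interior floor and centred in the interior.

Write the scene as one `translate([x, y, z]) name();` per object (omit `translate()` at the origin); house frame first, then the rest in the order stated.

house_frame();
translate([2402, 1241, 0]) I_beam();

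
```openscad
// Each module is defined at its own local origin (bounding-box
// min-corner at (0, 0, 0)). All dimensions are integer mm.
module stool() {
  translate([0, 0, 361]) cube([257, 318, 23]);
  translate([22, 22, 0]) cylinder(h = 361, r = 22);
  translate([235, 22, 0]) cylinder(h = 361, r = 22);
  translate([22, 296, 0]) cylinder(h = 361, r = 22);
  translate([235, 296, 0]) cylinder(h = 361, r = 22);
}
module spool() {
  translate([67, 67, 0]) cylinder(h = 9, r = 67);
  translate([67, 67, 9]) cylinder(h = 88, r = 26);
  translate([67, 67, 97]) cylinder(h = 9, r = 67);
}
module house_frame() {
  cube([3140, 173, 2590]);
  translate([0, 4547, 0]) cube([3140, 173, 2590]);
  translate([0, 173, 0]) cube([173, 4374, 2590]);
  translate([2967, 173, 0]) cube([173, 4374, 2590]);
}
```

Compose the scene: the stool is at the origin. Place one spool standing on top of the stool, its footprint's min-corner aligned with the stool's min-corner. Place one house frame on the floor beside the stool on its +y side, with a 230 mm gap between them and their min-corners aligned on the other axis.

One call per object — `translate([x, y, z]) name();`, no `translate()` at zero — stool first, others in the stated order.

stool();
translate([0, 0, 384]) spool();
translate([0, 548, 0]) house_frame();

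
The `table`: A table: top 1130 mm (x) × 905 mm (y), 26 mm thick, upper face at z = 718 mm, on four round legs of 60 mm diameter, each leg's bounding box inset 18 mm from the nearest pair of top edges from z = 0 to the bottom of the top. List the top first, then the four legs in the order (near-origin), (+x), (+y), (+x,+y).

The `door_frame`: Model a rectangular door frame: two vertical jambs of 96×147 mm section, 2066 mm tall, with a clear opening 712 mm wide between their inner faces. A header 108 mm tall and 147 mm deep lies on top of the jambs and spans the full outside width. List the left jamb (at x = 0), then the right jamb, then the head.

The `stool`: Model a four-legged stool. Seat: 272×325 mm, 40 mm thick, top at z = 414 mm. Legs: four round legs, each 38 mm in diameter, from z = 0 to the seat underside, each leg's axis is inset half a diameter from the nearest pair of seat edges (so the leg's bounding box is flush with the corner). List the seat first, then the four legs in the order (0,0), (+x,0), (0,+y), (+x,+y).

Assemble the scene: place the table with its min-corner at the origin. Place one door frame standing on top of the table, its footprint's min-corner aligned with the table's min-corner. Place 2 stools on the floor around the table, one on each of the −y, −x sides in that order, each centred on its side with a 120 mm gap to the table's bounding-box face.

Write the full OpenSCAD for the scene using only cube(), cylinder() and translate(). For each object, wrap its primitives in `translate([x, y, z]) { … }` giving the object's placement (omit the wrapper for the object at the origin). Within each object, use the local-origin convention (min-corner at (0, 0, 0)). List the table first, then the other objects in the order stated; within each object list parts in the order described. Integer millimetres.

translate([0, 0, 692]) cube([1130, 905, 26]);
translate([48, 48, 0]) cylinder(h = 692, r = 30);
translate([1082, 48, 0]) cylinder(h = 692, r = 30);
translate([48, 857, 0]) cylinder(h = 692, r = 30);
translate([1082, 857, 0]) cylinder(h = 692, r = 30);
translate([0, 0, 718]) {
  cube([96, 147, 2066]);
  translate([808, 0, 0]) cube([96, 147, 2066]);
  translate([0, 0, 2066]) cube([904, 147, 108]);
}
translate([429, -445, 0]) {
  translate([0, 0, 374]) cube([272, 325, 40]);
  translate([19, 19, 0]) cylinder(h = 374, r = 19);
  translate([253, 19, 0]) cylinder(h = 374, r = 19);
  translate([19, 306, 0]) cylinder(h = 374, r = 19);
  translate([253, 306, 0]) cylinder(h = 374, r = 19);
}
translate([-392, 290, 0]) {
  translate([0, 0, 374]) cube([272, 325, 40]);
  translate([19, 19, 0]) cylinder(h = 374, r = 19);
  translate([253, 19, 0]) cylinder(h = 374, r = 19);
  translate([19, 306, 0]) cylinder(h = 374, r = 19);
  translate([253, 306, 0]) cylinder(h = 374, r = 19);
}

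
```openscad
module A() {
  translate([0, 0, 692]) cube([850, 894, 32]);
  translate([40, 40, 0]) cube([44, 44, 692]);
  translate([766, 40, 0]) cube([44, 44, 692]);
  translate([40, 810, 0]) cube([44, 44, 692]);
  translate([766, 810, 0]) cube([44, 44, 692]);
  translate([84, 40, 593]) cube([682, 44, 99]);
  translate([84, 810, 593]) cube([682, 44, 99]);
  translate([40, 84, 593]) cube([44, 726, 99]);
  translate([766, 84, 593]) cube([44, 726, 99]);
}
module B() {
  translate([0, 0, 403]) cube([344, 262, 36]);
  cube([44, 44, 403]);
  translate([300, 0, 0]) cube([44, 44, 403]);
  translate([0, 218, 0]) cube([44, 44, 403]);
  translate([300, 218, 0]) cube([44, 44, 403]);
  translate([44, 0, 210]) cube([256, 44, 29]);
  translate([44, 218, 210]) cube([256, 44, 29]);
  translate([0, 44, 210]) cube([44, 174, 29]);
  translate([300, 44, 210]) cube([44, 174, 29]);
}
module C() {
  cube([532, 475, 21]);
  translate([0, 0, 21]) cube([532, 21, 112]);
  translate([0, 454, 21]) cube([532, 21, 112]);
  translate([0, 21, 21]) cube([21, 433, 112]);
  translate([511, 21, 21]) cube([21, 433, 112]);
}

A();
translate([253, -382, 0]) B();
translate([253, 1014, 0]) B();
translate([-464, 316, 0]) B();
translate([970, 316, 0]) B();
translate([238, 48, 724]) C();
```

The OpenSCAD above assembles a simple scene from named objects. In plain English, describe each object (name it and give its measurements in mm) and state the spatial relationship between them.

A is a table: top 850 mm (x) × 894 mm (y), 32 mm thick, upper face at z = 724 mm, on four 44×44 mm square legs, each inset 40 mm from the nearest pair of top edges, running from z = 0 to the bottom of the top. Four apron rails, 44 mm thick and 99 mm tall, run between adjacent legs with their top edges flush with the underside of the top and their outer faces flush with the legs' outer faces.

B is a four-legged stool. The seat is a 344×262×36 mm slab whose top surface is at z = 439 mm; four square legs, each 44×44 mm in cross-section, run from the floor (z = 0) to the underside of the seat, each flush with a corner of the seat. Four stretchers, 44 mm wide and 29 mm tall, connect adjacent legs with their undersides at z = 210 mm, each running between the inner faces of the legs it joins and aligned with the legs' outer faces on the other axis.

C is an open storage box with external size 532×475×133 mm and wall thickness 21 mm (the base is also 21 mm thick). The base covers the whole footprint; the four walls stand on the base, with the y-facing walls full-width and the x-facing walls fitting between their inner faces.

Four stools sit around the table at the −y, +y, −x, +x sides. The open box is on top of the table.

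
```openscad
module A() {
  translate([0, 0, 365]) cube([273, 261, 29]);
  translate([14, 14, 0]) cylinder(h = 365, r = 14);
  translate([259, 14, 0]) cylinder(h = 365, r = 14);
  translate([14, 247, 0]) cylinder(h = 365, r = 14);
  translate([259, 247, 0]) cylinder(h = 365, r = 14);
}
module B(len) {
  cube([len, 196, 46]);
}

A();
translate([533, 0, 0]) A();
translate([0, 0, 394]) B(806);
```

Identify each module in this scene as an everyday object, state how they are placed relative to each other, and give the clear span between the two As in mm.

A is a stool. B is a beam. A beam spans the tops of two stools. The clear span between the two stools is 260 mm.

Second stool starts at x = 533; first ends at x = 273; clear span = 533 − 273 = 260 mm.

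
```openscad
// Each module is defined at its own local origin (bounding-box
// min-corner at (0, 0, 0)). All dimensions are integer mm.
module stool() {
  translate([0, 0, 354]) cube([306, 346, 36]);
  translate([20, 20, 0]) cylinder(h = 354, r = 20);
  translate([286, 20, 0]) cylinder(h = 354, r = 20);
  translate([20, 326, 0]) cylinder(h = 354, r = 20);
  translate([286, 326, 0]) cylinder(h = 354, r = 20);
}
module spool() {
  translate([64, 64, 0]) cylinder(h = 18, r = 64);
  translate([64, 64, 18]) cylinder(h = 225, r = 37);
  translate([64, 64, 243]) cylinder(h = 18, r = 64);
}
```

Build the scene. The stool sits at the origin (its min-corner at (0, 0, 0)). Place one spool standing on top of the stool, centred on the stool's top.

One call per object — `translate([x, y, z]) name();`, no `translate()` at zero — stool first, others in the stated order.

stool();
translate([89, 109, 390]) spool();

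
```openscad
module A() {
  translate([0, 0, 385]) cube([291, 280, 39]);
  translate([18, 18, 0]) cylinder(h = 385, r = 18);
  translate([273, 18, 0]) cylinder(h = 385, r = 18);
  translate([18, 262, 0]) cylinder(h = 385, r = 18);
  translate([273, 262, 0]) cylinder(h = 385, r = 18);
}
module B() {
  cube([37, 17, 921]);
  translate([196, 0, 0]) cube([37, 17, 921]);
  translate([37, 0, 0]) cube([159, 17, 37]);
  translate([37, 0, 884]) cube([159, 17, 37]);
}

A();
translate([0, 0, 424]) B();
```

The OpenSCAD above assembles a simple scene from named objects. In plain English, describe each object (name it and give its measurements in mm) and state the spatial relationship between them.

A is a four-legged stool. The seat is a 291×280×39 mm slab whose top surface is at z = 424 mm; four round legs, each 36 mm in diameter, run from the floor (z = 0) to the underside of the seat, each leg's axis is inset half a diameter from the nearest pair of seat edges (so the leg's bounding box is flush with the corner).

B is a rectangular picture frame lying in the x–z plane (depth along y). The opening is 159 mm wide (x) by 847 mm tall (z), surrounded by a border 37 mm wide on all four sides. The frame is 17 mm deep and is made of two full-height vertical stiles with two horizontal rails fitted between them.

The picture frame is on top of the stool.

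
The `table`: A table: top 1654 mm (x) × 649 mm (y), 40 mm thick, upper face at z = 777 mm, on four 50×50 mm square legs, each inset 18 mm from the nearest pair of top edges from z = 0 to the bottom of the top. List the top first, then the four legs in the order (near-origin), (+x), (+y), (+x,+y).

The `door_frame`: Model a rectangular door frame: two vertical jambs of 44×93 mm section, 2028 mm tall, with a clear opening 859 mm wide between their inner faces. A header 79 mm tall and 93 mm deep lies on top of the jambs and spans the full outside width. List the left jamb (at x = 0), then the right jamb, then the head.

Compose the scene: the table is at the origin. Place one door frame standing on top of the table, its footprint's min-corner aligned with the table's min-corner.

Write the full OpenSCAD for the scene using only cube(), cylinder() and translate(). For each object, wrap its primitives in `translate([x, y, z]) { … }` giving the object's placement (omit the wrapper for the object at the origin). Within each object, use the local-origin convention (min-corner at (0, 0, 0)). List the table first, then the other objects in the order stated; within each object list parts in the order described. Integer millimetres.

translate([0, 0, 737]) cube([1654, 649, 40]);
translate([18, 18, 0]) cube([50, 50, 737]);
translate([1586, 18, 0]) cube([50, 50, 737]);
translate([18, 581, 0]) cube([50, 50, 737]);
translate([1586, 581, 0]) cube([50, 50, 737]);
translate([0, 0, 777]) {
  cube([44, 93, 2028]);
  translate([903, 0, 0]) cube([44, 93, 2028]);
  translate([0, 0, 2028]) cube([947, 93, 79]);
}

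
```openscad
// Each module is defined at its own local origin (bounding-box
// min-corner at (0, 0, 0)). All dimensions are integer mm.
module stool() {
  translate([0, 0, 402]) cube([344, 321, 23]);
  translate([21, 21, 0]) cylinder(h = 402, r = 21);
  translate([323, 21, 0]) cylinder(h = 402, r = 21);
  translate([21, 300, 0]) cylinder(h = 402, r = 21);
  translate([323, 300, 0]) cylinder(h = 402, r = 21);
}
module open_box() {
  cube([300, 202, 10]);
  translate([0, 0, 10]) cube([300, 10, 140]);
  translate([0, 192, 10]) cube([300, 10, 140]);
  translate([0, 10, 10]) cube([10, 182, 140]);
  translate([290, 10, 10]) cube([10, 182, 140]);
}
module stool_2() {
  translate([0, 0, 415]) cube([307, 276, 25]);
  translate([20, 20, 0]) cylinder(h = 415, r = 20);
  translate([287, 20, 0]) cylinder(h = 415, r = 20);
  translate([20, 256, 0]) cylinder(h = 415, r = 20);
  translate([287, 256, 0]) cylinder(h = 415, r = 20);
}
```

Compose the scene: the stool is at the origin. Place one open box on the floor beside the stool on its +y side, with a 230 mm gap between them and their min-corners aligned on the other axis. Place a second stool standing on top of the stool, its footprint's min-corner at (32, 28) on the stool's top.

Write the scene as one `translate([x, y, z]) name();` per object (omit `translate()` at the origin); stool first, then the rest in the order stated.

stool();
translate([0, 551, 0]) open_box();
translate([32, 28, 425]) stool_2();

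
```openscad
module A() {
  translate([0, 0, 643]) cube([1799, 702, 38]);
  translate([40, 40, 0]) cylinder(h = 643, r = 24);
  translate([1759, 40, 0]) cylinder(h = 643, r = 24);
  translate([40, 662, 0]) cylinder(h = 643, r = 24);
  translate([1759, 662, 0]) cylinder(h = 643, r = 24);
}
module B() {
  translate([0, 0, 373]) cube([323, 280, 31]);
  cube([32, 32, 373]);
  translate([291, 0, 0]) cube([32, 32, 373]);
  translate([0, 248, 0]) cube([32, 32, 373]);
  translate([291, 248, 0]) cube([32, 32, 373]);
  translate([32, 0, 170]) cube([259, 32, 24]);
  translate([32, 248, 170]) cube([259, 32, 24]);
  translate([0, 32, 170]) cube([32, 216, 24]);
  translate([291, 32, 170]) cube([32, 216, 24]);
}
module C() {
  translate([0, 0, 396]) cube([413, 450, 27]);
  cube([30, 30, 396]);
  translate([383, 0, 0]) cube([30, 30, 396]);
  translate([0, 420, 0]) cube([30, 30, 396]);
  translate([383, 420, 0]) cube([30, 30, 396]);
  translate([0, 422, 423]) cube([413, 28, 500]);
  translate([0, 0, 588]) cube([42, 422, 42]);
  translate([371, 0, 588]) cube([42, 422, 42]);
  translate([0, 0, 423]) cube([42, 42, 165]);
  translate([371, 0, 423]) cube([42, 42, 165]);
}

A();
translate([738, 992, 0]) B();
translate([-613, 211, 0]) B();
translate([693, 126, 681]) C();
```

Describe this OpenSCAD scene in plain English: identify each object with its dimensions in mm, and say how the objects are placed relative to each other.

A is a table: top 1799 mm (x) × 702 mm (y), 38 mm thick, upper face at z = 681 mm, on four round legs of 48 mm diameter, each leg's bounding box inset 16 mm from the nearest pair of top edges, running from z = 0 to the bottom of the top.

B is a four-legged stool. The seat is a 323×280×31 mm slab whose top surface is at z = 404 mm; four square legs, each 32×32 mm in cross-section, run from the floor (z = 0) to the underside of the seat, each flush with a corner of the seat. Four stretchers, 32 mm wide and 24 mm tall, connect adjacent legs with their undersides at z = 170 mm, each running between the inner faces of the legs it joins and aligned with the legs' outer faces on the other axis.

C is a chair: 413×450 mm seat, 27 mm thick, top at z = 423 mm, on four 30 mm square corner legs flush with the seat edges. A 28 mm thick backrest slab spans the full seat width, extending 500 mm above the seat top, its back face flush with the seat's +y edge. Two armrests of 42×42 mm section run along each side from the seat's front edge to the front of the backrest, top faces 207 mm above the seat top and outer faces flush with the seat's x-edges; a 42×42 mm post under the front of each armrest stands on the seat at the front corner.

Two stools sit around the table at the +y, −x sides. The chair is on top of the table, centred.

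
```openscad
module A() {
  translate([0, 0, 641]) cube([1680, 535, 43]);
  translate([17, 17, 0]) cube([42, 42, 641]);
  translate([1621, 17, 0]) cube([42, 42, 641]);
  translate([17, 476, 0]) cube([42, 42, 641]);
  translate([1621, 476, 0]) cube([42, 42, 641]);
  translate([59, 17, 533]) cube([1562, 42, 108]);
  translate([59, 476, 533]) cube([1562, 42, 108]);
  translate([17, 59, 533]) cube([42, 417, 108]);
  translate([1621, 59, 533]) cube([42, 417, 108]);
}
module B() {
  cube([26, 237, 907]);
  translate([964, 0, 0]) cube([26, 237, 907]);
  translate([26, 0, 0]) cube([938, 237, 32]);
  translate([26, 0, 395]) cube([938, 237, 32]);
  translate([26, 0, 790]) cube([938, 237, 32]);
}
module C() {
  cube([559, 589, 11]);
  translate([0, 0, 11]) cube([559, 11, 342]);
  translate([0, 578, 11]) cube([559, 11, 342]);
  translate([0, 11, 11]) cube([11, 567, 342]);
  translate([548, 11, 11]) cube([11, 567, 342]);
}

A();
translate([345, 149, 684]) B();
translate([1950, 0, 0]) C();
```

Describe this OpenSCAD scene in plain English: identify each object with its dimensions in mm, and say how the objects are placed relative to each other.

A is a rectangular dining table. The top is 1680×535×43 mm with its upper surface at z = 684 mm. It stands on four 42×42 mm square legs, each inset 17 mm from the nearest pair of top edges, running from the floor to the underside of the top. Four apron rails, 42 mm thick and 108 mm tall, run between adjacent legs with their top edges flush with the underside of the top and their outer faces flush with the legs' outer faces.

B is a bookshelf 990 mm wide overall, 237 mm deep and 907 mm tall. The two sides are 26 mm thick vertical panels. 3 horizontal shelves of 32 mm thickness span between the inner faces of the sides; the lowest shelf sits on the floor and shelves are stacked with a clear vertical gap of 363 mm between each pair.

C is an open storage box with external size 559×589×353 mm and wall thickness 11 mm (the base is also 11 mm thick). The base covers the whole footprint; the four walls stand on the base, with the y-facing walls full-width and the x-facing walls fitting between their inner faces.

The bookshelf is on top of the table, centred. The open box is on the floor beside the table on its +x side.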